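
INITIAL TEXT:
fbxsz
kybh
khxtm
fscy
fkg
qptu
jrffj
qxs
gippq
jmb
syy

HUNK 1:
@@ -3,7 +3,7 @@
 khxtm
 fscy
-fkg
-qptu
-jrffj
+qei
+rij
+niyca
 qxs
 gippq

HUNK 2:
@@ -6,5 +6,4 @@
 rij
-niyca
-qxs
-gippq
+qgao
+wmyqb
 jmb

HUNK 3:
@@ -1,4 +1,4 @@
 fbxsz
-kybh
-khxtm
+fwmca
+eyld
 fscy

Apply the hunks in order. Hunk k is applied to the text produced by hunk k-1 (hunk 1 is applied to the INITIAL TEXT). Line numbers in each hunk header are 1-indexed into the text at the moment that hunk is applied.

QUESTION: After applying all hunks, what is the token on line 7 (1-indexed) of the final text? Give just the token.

Answer: qgao

Derivation:
Hunk 1: at line 3 remove [fkg,qptu,jrffj] add [qei,rij,niyca] -> 11 lines: fbxsz kybh khxtm fscy qei rij niyca qxs gippq jmb syy
Hunk 2: at line 6 remove [niyca,qxs,gippq] add [qgao,wmyqb] -> 10 lines: fbxsz kybh khxtm fscy qei rij qgao wmyqb jmb syy
Hunk 3: at line 1 remove [kybh,khxtm] add [fwmca,eyld] -> 10 lines: fbxsz fwmca eyld fscy qei rij qgao wmyqb jmb syy
Final line 7: qgao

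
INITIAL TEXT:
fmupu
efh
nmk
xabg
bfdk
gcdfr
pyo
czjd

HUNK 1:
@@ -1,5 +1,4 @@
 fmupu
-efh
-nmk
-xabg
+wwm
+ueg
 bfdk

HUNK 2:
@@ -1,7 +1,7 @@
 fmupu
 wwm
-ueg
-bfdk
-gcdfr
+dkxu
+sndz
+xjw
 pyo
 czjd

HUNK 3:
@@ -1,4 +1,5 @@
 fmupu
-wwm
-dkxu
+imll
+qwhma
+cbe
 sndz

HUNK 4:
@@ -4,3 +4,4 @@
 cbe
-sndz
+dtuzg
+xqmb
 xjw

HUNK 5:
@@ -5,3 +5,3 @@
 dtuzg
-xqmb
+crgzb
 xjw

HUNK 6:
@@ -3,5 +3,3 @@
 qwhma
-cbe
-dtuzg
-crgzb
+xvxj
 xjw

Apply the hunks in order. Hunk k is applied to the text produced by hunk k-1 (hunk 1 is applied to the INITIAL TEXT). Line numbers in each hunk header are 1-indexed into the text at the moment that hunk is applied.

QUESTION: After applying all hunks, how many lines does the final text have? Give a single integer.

Answer: 7

Derivation:
Hunk 1: at line 1 remove [efh,nmk,xabg] add [wwm,ueg] -> 7 lines: fmupu wwm ueg bfdk gcdfr pyo czjd
Hunk 2: at line 1 remove [ueg,bfdk,gcdfr] add [dkxu,sndz,xjw] -> 7 lines: fmupu wwm dkxu sndz xjw pyo czjd
Hunk 3: at line 1 remove [wwm,dkxu] add [imll,qwhma,cbe] -> 8 lines: fmupu imll qwhma cbe sndz xjw pyo czjd
Hunk 4: at line 4 remove [sndz] add [dtuzg,xqmb] -> 9 lines: fmupu imll qwhma cbe dtuzg xqmb xjw pyo czjd
Hunk 5: at line 5 remove [xqmb] add [crgzb] -> 9 lines: fmupu imll qwhma cbe dtuzg crgzb xjw pyo czjd
Hunk 6: at line 3 remove [cbe,dtuzg,crgzb] add [xvxj] -> 7 lines: fmupu imll qwhma xvxj xjw pyo czjd
Final line count: 7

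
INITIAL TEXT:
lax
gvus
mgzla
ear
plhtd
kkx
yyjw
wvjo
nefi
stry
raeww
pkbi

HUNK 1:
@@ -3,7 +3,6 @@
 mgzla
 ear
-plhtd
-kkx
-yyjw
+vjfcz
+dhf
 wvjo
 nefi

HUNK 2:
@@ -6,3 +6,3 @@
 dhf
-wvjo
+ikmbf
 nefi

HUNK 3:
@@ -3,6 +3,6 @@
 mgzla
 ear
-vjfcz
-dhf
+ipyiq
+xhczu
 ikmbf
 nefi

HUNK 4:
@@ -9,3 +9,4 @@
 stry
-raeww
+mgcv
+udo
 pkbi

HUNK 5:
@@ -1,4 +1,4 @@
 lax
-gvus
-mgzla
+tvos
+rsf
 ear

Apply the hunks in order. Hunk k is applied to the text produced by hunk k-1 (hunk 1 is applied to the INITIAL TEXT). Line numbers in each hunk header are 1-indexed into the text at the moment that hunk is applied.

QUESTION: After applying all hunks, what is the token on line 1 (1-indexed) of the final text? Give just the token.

Hunk 1: at line 3 remove [plhtd,kkx,yyjw] add [vjfcz,dhf] -> 11 lines: lax gvus mgzla ear vjfcz dhf wvjo nefi stry raeww pkbi
Hunk 2: at line 6 remove [wvjo] add [ikmbf] -> 11 lines: lax gvus mgzla ear vjfcz dhf ikmbf nefi stry raeww pkbi
Hunk 3: at line 3 remove [vjfcz,dhf] add [ipyiq,xhczu] -> 11 lines: lax gvus mgzla ear ipyiq xhczu ikmbf nefi stry raeww pkbi
Hunk 4: at line 9 remove [raeww] add [mgcv,udo] -> 12 lines: lax gvus mgzla ear ipyiq xhczu ikmbf nefi stry mgcv udo pkbi
Hunk 5: at line 1 remove [gvus,mgzla] add [tvos,rsf] -> 12 lines: lax tvos rsf ear ipyiq xhczu ikmbf nefi stry mgcv udo pkbi
Final line 1: lax

Answer: lax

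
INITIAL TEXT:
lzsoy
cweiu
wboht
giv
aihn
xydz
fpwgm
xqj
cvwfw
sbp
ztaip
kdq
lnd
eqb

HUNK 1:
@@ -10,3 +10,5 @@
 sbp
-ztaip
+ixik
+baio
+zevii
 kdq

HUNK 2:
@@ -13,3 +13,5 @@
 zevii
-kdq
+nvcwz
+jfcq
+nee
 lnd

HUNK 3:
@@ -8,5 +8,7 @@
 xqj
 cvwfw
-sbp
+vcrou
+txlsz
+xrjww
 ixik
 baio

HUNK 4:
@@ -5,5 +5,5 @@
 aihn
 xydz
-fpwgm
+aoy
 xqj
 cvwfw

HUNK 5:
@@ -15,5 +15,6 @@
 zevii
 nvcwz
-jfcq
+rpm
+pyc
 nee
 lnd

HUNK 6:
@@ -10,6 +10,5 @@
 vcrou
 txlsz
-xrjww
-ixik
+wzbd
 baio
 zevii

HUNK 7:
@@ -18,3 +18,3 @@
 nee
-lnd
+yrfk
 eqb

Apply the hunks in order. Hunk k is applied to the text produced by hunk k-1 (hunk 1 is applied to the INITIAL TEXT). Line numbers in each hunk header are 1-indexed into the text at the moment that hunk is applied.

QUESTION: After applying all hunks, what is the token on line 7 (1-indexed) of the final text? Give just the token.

Hunk 1: at line 10 remove [ztaip] add [ixik,baio,zevii] -> 16 lines: lzsoy cweiu wboht giv aihn xydz fpwgm xqj cvwfw sbp ixik baio zevii kdq lnd eqb
Hunk 2: at line 13 remove [kdq] add [nvcwz,jfcq,nee] -> 18 lines: lzsoy cweiu wboht giv aihn xydz fpwgm xqj cvwfw sbp ixik baio zevii nvcwz jfcq nee lnd eqb
Hunk 3: at line 8 remove [sbp] add [vcrou,txlsz,xrjww] -> 20 lines: lzsoy cweiu wboht giv aihn xydz fpwgm xqj cvwfw vcrou txlsz xrjww ixik baio zevii nvcwz jfcq nee lnd eqb
Hunk 4: at line 5 remove [fpwgm] add [aoy] -> 20 lines: lzsoy cweiu wboht giv aihn xydz aoy xqj cvwfw vcrou txlsz xrjww ixik baio zevii nvcwz jfcq nee lnd eqb
Hunk 5: at line 15 remove [jfcq] add [rpm,pyc] -> 21 lines: lzsoy cweiu wboht giv aihn xydz aoy xqj cvwfw vcrou txlsz xrjww ixik baio zevii nvcwz rpm pyc nee lnd eqb
Hunk 6: at line 10 remove [xrjww,ixik] add [wzbd] -> 20 lines: lzsoy cweiu wboht giv aihn xydz aoy xqj cvwfw vcrou txlsz wzbd baio zevii nvcwz rpm pyc nee lnd eqb
Hunk 7: at line 18 remove [lnd] add [yrfk] -> 20 lines: lzsoy cweiu wboht giv aihn xydz aoy xqj cvwfw vcrou txlsz wzbd baio zevii nvcwz rpm pyc nee yrfk eqb
Final line 7: aoy

Answer: aoy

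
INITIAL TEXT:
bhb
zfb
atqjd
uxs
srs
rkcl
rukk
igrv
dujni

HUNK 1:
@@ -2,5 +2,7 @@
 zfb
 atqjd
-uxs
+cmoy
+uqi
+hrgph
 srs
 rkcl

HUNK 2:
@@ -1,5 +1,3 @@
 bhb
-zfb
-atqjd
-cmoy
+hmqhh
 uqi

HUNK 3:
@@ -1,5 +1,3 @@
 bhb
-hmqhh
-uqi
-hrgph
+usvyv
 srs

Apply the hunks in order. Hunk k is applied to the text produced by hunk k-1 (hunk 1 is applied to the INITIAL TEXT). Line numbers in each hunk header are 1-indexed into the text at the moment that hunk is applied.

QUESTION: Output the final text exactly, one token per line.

Hunk 1: at line 2 remove [uxs] add [cmoy,uqi,hrgph] -> 11 lines: bhb zfb atqjd cmoy uqi hrgph srs rkcl rukk igrv dujni
Hunk 2: at line 1 remove [zfb,atqjd,cmoy] add [hmqhh] -> 9 lines: bhb hmqhh uqi hrgph srs rkcl rukk igrv dujni
Hunk 3: at line 1 remove [hmqhh,uqi,hrgph] add [usvyv] -> 7 lines: bhb usvyv srs rkcl rukk igrv dujni

Answer: bhb
usvyv
srs
rkcl
rukk
igrv
dujni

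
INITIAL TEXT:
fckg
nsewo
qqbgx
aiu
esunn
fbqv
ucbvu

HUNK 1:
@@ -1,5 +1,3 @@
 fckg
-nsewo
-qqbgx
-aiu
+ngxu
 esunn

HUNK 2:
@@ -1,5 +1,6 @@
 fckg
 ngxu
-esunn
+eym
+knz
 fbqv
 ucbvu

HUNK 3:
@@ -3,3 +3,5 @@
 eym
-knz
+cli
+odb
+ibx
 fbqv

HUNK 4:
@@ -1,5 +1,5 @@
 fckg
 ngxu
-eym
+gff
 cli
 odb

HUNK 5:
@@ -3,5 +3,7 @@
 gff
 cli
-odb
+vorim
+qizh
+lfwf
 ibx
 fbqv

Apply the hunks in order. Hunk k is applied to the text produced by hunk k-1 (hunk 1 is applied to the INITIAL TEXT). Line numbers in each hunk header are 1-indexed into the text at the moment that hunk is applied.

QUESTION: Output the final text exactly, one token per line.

Answer: fckg
ngxu
gff
cli
vorim
qizh
lfwf
ibx
fbqv
ucbvu

Derivation:
Hunk 1: at line 1 remove [nsewo,qqbgx,aiu] add [ngxu] -> 5 lines: fckg ngxu esunn fbqv ucbvu
Hunk 2: at line 1 remove [esunn] add [eym,knz] -> 6 lines: fckg ngxu eym knz fbqv ucbvu
Hunk 3: at line 3 remove [knz] add [cli,odb,ibx] -> 8 lines: fckg ngxu eym cli odb ibx fbqv ucbvu
Hunk 4: at line 1 remove [eym] add [gff] -> 8 lines: fckg ngxu gff cli odb ibx fbqv ucbvu
Hunk 5: at line 3 remove [odb] add [vorim,qizh,lfwf] -> 10 lines: fckg ngxu gff cli vorim qizh lfwf ibx fbqv ucbvu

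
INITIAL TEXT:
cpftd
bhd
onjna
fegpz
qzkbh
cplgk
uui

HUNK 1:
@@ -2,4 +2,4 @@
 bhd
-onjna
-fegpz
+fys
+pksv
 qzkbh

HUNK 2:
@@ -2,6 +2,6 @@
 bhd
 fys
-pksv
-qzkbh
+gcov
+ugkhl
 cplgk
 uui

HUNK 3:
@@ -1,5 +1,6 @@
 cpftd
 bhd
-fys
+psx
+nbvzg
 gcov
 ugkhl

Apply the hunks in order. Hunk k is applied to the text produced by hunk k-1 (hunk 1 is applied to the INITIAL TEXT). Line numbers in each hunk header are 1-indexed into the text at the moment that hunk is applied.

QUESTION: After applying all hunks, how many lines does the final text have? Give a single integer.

Answer: 8

Derivation:
Hunk 1: at line 2 remove [onjna,fegpz] add [fys,pksv] -> 7 lines: cpftd bhd fys pksv qzkbh cplgk uui
Hunk 2: at line 2 remove [pksv,qzkbh] add [gcov,ugkhl] -> 7 lines: cpftd bhd fys gcov ugkhl cplgk uui
Hunk 3: at line 1 remove [fys] add [psx,nbvzg] -> 8 lines: cpftd bhd psx nbvzg gcov ugkhl cplgk uui
Final line count: 8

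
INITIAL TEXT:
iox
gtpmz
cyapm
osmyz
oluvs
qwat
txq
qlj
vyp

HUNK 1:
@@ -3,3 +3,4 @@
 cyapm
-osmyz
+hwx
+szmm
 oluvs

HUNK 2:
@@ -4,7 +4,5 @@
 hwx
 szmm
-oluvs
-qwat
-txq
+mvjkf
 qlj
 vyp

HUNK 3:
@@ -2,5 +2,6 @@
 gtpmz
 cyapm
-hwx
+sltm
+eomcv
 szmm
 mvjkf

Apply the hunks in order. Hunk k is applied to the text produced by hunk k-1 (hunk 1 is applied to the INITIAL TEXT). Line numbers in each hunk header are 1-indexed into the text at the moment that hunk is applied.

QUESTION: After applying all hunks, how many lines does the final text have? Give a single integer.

Hunk 1: at line 3 remove [osmyz] add [hwx,szmm] -> 10 lines: iox gtpmz cyapm hwx szmm oluvs qwat txq qlj vyp
Hunk 2: at line 4 remove [oluvs,qwat,txq] add [mvjkf] -> 8 lines: iox gtpmz cyapm hwx szmm mvjkf qlj vyp
Hunk 3: at line 2 remove [hwx] add [sltm,eomcv] -> 9 lines: iox gtpmz cyapm sltm eomcv szmm mvjkf qlj vyp
Final line count: 9

Answer: 9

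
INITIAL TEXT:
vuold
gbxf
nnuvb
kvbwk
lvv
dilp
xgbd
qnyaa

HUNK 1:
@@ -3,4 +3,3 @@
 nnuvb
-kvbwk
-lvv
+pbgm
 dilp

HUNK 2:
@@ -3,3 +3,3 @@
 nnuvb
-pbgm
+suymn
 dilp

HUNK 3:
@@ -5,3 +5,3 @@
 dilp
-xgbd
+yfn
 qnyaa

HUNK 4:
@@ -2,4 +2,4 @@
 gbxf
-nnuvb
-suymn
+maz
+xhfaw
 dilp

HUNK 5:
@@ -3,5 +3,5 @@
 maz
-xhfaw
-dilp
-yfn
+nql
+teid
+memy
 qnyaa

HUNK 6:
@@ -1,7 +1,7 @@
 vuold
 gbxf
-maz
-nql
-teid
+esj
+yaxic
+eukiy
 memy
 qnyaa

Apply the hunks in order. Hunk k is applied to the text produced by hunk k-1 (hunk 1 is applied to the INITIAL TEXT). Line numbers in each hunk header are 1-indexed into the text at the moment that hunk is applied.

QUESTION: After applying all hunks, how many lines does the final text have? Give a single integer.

Answer: 7

Derivation:
Hunk 1: at line 3 remove [kvbwk,lvv] add [pbgm] -> 7 lines: vuold gbxf nnuvb pbgm dilp xgbd qnyaa
Hunk 2: at line 3 remove [pbgm] add [suymn] -> 7 lines: vuold gbxf nnuvb suymn dilp xgbd qnyaa
Hunk 3: at line 5 remove [xgbd] add [yfn] -> 7 lines: vuold gbxf nnuvb suymn dilp yfn qnyaa
Hunk 4: at line 2 remove [nnuvb,suymn] add [maz,xhfaw] -> 7 lines: vuold gbxf maz xhfaw dilp yfn qnyaa
Hunk 5: at line 3 remove [xhfaw,dilp,yfn] add [nql,teid,memy] -> 7 lines: vuold gbxf maz nql teid memy qnyaa
Hunk 6: at line 1 remove [maz,nql,teid] add [esj,yaxic,eukiy] -> 7 lines: vuold gbxf esj yaxic eukiy memy qnyaa
Final line count: 7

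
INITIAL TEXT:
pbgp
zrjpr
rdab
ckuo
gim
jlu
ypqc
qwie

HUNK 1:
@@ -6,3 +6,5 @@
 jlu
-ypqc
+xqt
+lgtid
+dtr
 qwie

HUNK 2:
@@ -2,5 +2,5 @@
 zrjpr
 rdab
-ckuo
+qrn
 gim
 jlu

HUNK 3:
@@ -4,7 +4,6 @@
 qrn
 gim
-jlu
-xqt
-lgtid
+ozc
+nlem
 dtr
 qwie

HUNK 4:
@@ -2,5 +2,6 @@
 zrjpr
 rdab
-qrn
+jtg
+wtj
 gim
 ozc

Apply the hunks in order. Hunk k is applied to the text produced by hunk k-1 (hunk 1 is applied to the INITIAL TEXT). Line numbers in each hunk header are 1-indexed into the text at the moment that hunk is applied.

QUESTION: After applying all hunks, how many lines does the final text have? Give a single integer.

Hunk 1: at line 6 remove [ypqc] add [xqt,lgtid,dtr] -> 10 lines: pbgp zrjpr rdab ckuo gim jlu xqt lgtid dtr qwie
Hunk 2: at line 2 remove [ckuo] add [qrn] -> 10 lines: pbgp zrjpr rdab qrn gim jlu xqt lgtid dtr qwie
Hunk 3: at line 4 remove [jlu,xqt,lgtid] add [ozc,nlem] -> 9 lines: pbgp zrjpr rdab qrn gim ozc nlem dtr qwie
Hunk 4: at line 2 remove [qrn] add [jtg,wtj] -> 10 lines: pbgp zrjpr rdab jtg wtj gim ozc nlem dtr qwie
Final line count: 10

Answer: 10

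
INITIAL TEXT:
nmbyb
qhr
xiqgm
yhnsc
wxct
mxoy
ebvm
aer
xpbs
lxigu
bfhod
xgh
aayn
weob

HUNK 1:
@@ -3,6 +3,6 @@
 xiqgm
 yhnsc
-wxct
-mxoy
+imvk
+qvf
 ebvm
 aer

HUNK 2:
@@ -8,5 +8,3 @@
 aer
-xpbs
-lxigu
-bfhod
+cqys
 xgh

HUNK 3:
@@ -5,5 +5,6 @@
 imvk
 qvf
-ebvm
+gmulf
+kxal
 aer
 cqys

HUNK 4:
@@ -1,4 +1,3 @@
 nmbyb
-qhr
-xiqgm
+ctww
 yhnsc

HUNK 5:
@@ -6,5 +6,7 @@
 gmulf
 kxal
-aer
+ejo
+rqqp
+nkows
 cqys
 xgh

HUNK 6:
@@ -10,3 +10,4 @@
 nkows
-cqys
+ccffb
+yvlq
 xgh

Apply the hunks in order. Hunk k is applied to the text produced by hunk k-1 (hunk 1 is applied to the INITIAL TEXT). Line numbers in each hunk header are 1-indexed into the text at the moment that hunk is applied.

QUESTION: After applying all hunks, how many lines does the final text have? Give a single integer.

Hunk 1: at line 3 remove [wxct,mxoy] add [imvk,qvf] -> 14 lines: nmbyb qhr xiqgm yhnsc imvk qvf ebvm aer xpbs lxigu bfhod xgh aayn weob
Hunk 2: at line 8 remove [xpbs,lxigu,bfhod] add [cqys] -> 12 lines: nmbyb qhr xiqgm yhnsc imvk qvf ebvm aer cqys xgh aayn weob
Hunk 3: at line 5 remove [ebvm] add [gmulf,kxal] -> 13 lines: nmbyb qhr xiqgm yhnsc imvk qvf gmulf kxal aer cqys xgh aayn weob
Hunk 4: at line 1 remove [qhr,xiqgm] add [ctww] -> 12 lines: nmbyb ctww yhnsc imvk qvf gmulf kxal aer cqys xgh aayn weob
Hunk 5: at line 6 remove [aer] add [ejo,rqqp,nkows] -> 14 lines: nmbyb ctww yhnsc imvk qvf gmulf kxal ejo rqqp nkows cqys xgh aayn weob
Hunk 6: at line 10 remove [cqys] add [ccffb,yvlq] -> 15 lines: nmbyb ctww yhnsc imvk qvf gmulf kxal ejo rqqp nkows ccffb yvlq xgh aayn weob
Final line count: 15

Answer: 15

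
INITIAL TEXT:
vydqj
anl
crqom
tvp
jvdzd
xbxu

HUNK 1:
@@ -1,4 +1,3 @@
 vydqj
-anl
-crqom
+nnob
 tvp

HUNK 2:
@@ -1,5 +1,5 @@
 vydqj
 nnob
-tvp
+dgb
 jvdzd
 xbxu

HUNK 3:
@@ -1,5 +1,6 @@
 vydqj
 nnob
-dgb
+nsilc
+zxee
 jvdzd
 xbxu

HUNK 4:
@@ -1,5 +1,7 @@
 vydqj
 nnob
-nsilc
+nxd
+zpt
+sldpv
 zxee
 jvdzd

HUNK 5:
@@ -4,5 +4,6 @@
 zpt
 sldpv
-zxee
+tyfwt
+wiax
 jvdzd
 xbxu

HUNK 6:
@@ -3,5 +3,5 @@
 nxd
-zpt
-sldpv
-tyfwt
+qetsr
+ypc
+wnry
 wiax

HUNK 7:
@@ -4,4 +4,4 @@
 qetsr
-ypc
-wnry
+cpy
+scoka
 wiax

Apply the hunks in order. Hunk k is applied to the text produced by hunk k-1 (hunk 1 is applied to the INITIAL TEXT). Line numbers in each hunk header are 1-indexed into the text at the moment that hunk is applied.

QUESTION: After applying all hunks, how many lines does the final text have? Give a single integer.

Hunk 1: at line 1 remove [anl,crqom] add [nnob] -> 5 lines: vydqj nnob tvp jvdzd xbxu
Hunk 2: at line 1 remove [tvp] add [dgb] -> 5 lines: vydqj nnob dgb jvdzd xbxu
Hunk 3: at line 1 remove [dgb] add [nsilc,zxee] -> 6 lines: vydqj nnob nsilc zxee jvdzd xbxu
Hunk 4: at line 1 remove [nsilc] add [nxd,zpt,sldpv] -> 8 lines: vydqj nnob nxd zpt sldpv zxee jvdzd xbxu
Hunk 5: at line 4 remove [zxee] add [tyfwt,wiax] -> 9 lines: vydqj nnob nxd zpt sldpv tyfwt wiax jvdzd xbxu
Hunk 6: at line 3 remove [zpt,sldpv,tyfwt] add [qetsr,ypc,wnry] -> 9 lines: vydqj nnob nxd qetsr ypc wnry wiax jvdzd xbxu
Hunk 7: at line 4 remove [ypc,wnry] add [cpy,scoka] -> 9 lines: vydqj nnob nxd qetsr cpy scoka wiax jvdzd xbxu
Final line count: 9

Answer: 9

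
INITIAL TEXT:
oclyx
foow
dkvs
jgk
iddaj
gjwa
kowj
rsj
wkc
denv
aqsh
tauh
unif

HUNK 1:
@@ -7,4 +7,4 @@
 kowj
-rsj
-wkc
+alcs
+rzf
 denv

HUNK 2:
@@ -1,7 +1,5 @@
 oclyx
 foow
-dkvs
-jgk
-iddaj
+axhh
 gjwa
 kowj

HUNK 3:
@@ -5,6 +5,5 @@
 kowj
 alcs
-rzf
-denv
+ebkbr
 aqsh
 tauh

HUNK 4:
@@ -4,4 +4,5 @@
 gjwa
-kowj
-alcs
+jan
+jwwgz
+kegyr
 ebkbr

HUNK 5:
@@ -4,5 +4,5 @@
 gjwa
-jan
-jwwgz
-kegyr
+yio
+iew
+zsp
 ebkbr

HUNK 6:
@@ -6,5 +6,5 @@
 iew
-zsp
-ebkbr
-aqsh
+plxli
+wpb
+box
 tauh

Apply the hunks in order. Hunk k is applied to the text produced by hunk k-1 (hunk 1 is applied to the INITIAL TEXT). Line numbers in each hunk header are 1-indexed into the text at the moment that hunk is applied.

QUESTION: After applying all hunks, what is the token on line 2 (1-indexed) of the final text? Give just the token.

Hunk 1: at line 7 remove [rsj,wkc] add [alcs,rzf] -> 13 lines: oclyx foow dkvs jgk iddaj gjwa kowj alcs rzf denv aqsh tauh unif
Hunk 2: at line 1 remove [dkvs,jgk,iddaj] add [axhh] -> 11 lines: oclyx foow axhh gjwa kowj alcs rzf denv aqsh tauh unif
Hunk 3: at line 5 remove [rzf,denv] add [ebkbr] -> 10 lines: oclyx foow axhh gjwa kowj alcs ebkbr aqsh tauh unif
Hunk 4: at line 4 remove [kowj,alcs] add [jan,jwwgz,kegyr] -> 11 lines: oclyx foow axhh gjwa jan jwwgz kegyr ebkbr aqsh tauh unif
Hunk 5: at line 4 remove [jan,jwwgz,kegyr] add [yio,iew,zsp] -> 11 lines: oclyx foow axhh gjwa yio iew zsp ebkbr aqsh tauh unif
Hunk 6: at line 6 remove [zsp,ebkbr,aqsh] add [plxli,wpb,box] -> 11 lines: oclyx foow axhh gjwa yio iew plxli wpb box tauh unif
Final line 2: foow

Answer: foow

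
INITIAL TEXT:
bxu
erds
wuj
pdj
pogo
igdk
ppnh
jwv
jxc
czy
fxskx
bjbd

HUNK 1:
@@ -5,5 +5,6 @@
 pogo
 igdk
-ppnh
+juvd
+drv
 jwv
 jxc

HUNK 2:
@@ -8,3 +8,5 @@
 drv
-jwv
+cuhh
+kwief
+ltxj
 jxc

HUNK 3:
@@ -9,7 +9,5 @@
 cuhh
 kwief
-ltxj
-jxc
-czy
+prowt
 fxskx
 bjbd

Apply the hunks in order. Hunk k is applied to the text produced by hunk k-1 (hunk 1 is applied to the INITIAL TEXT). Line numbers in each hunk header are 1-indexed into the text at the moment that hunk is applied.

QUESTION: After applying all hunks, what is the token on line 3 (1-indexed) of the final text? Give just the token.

Hunk 1: at line 5 remove [ppnh] add [juvd,drv] -> 13 lines: bxu erds wuj pdj pogo igdk juvd drv jwv jxc czy fxskx bjbd
Hunk 2: at line 8 remove [jwv] add [cuhh,kwief,ltxj] -> 15 lines: bxu erds wuj pdj pogo igdk juvd drv cuhh kwief ltxj jxc czy fxskx bjbd
Hunk 3: at line 9 remove [ltxj,jxc,czy] add [prowt] -> 13 lines: bxu erds wuj pdj pogo igdk juvd drv cuhh kwief prowt fxskx bjbd
Final line 3: wuj

Answer: wuj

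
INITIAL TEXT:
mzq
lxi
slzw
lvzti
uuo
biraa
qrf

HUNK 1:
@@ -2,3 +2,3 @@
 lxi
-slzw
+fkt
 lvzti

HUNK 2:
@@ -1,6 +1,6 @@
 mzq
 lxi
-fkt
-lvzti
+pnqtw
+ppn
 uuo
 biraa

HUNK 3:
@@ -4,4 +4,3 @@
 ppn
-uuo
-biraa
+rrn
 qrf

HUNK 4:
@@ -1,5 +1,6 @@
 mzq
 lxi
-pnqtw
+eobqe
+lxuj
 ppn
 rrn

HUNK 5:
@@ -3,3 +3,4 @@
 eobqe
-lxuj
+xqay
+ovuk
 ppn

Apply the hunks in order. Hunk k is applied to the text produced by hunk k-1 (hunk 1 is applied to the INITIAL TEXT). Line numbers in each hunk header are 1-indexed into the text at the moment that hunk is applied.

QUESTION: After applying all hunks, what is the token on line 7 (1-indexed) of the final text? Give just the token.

Answer: rrn

Derivation:
Hunk 1: at line 2 remove [slzw] add [fkt] -> 7 lines: mzq lxi fkt lvzti uuo biraa qrf
Hunk 2: at line 1 remove [fkt,lvzti] add [pnqtw,ppn] -> 7 lines: mzq lxi pnqtw ppn uuo biraa qrf
Hunk 3: at line 4 remove [uuo,biraa] add [rrn] -> 6 lines: mzq lxi pnqtw ppn rrn qrf
Hunk 4: at line 1 remove [pnqtw] add [eobqe,lxuj] -> 7 lines: mzq lxi eobqe lxuj ppn rrn qrf
Hunk 5: at line 3 remove [lxuj] add [xqay,ovuk] -> 8 lines: mzq lxi eobqe xqay ovuk ppn rrn qrf
Final line 7: rrn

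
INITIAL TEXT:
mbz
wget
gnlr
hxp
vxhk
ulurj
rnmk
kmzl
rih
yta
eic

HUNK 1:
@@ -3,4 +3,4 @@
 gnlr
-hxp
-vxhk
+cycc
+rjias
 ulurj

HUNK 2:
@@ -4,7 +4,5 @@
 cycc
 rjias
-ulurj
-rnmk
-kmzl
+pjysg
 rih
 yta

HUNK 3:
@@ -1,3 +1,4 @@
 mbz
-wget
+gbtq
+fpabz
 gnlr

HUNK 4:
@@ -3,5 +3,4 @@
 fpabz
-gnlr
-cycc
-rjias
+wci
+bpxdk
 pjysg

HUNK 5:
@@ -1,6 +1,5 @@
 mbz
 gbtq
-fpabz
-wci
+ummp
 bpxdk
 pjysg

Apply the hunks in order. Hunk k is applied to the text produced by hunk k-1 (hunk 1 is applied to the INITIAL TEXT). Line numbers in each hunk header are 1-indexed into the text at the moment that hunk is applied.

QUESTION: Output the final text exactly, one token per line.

Hunk 1: at line 3 remove [hxp,vxhk] add [cycc,rjias] -> 11 lines: mbz wget gnlr cycc rjias ulurj rnmk kmzl rih yta eic
Hunk 2: at line 4 remove [ulurj,rnmk,kmzl] add [pjysg] -> 9 lines: mbz wget gnlr cycc rjias pjysg rih yta eic
Hunk 3: at line 1 remove [wget] add [gbtq,fpabz] -> 10 lines: mbz gbtq fpabz gnlr cycc rjias pjysg rih yta eic
Hunk 4: at line 3 remove [gnlr,cycc,rjias] add [wci,bpxdk] -> 9 lines: mbz gbtq fpabz wci bpxdk pjysg rih yta eic
Hunk 5: at line 1 remove [fpabz,wci] add [ummp] -> 8 lines: mbz gbtq ummp bpxdk pjysg rih yta eic

Answer: mbz
gbtq
ummp
bpxdk
pjysg
rih
yta
eic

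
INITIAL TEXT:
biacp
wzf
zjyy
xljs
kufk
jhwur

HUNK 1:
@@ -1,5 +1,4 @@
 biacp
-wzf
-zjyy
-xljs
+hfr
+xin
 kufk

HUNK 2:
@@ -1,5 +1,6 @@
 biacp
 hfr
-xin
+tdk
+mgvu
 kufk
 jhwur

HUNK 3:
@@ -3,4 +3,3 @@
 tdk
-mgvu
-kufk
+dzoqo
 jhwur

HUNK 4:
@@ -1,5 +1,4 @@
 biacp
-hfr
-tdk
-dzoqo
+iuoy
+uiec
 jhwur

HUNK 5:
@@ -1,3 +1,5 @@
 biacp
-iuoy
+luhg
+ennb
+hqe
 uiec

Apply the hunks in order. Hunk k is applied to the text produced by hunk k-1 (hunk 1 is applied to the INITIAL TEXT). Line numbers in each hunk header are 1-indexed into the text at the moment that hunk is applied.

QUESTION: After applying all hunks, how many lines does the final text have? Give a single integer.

Answer: 6

Derivation:
Hunk 1: at line 1 remove [wzf,zjyy,xljs] add [hfr,xin] -> 5 lines: biacp hfr xin kufk jhwur
Hunk 2: at line 1 remove [xin] add [tdk,mgvu] -> 6 lines: biacp hfr tdk mgvu kufk jhwur
Hunk 3: at line 3 remove [mgvu,kufk] add [dzoqo] -> 5 lines: biacp hfr tdk dzoqo jhwur
Hunk 4: at line 1 remove [hfr,tdk,dzoqo] add [iuoy,uiec] -> 4 lines: biacp iuoy uiec jhwur
Hunk 5: at line 1 remove [iuoy] add [luhg,ennb,hqe] -> 6 lines: biacp luhg ennb hqe uiec jhwur
Final line count: 6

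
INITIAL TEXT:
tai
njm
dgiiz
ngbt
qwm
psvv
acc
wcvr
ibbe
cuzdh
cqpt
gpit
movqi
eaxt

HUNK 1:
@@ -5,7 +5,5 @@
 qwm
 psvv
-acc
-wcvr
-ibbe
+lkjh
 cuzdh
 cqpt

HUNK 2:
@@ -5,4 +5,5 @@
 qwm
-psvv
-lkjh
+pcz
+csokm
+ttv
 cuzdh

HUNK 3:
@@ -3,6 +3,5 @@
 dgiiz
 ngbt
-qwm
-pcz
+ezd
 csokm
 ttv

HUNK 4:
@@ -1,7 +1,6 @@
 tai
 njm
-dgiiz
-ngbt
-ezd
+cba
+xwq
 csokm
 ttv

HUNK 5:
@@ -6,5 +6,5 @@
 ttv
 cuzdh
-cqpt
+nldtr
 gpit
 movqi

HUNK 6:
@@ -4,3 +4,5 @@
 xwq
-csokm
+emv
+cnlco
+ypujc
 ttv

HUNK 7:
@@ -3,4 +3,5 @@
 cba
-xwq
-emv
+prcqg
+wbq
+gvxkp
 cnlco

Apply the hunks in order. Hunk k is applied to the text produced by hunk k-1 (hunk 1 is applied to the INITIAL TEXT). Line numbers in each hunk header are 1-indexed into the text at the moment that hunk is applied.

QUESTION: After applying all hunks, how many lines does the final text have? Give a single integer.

Answer: 14

Derivation:
Hunk 1: at line 5 remove [acc,wcvr,ibbe] add [lkjh] -> 12 lines: tai njm dgiiz ngbt qwm psvv lkjh cuzdh cqpt gpit movqi eaxt
Hunk 2: at line 5 remove [psvv,lkjh] add [pcz,csokm,ttv] -> 13 lines: tai njm dgiiz ngbt qwm pcz csokm ttv cuzdh cqpt gpit movqi eaxt
Hunk 3: at line 3 remove [qwm,pcz] add [ezd] -> 12 lines: tai njm dgiiz ngbt ezd csokm ttv cuzdh cqpt gpit movqi eaxt
Hunk 4: at line 1 remove [dgiiz,ngbt,ezd] add [cba,xwq] -> 11 lines: tai njm cba xwq csokm ttv cuzdh cqpt gpit movqi eaxt
Hunk 5: at line 6 remove [cqpt] add [nldtr] -> 11 lines: tai njm cba xwq csokm ttv cuzdh nldtr gpit movqi eaxt
Hunk 6: at line 4 remove [csokm] add [emv,cnlco,ypujc] -> 13 lines: tai njm cba xwq emv cnlco ypujc ttv cuzdh nldtr gpit movqi eaxt
Hunk 7: at line 3 remove [xwq,emv] add [prcqg,wbq,gvxkp] -> 14 lines: tai njm cba prcqg wbq gvxkp cnlco ypujc ttv cuzdh nldtr gpit movqi eaxt
Final line count: 14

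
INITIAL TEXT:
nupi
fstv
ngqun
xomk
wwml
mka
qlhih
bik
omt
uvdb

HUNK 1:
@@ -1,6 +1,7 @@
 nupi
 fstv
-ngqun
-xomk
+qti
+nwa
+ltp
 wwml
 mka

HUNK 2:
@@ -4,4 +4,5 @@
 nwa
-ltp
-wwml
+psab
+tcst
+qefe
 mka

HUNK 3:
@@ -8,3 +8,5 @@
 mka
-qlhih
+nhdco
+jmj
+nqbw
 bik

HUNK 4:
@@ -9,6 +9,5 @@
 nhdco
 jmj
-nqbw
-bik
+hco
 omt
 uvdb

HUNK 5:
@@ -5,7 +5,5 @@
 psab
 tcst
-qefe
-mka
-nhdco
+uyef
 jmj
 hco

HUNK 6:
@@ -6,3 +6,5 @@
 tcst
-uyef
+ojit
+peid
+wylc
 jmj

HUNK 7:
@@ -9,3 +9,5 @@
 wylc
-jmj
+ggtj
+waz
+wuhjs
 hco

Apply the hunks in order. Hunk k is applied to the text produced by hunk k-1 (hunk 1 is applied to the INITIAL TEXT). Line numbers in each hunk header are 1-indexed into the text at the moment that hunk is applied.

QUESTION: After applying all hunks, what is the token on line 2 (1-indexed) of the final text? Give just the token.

Answer: fstv

Derivation:
Hunk 1: at line 1 remove [ngqun,xomk] add [qti,nwa,ltp] -> 11 lines: nupi fstv qti nwa ltp wwml mka qlhih bik omt uvdb
Hunk 2: at line 4 remove [ltp,wwml] add [psab,tcst,qefe] -> 12 lines: nupi fstv qti nwa psab tcst qefe mka qlhih bik omt uvdb
Hunk 3: at line 8 remove [qlhih] add [nhdco,jmj,nqbw] -> 14 lines: nupi fstv qti nwa psab tcst qefe mka nhdco jmj nqbw bik omt uvdb
Hunk 4: at line 9 remove [nqbw,bik] add [hco] -> 13 lines: nupi fstv qti nwa psab tcst qefe mka nhdco jmj hco omt uvdb
Hunk 5: at line 5 remove [qefe,mka,nhdco] add [uyef] -> 11 lines: nupi fstv qti nwa psab tcst uyef jmj hco omt uvdb
Hunk 6: at line 6 remove [uyef] add [ojit,peid,wylc] -> 13 lines: nupi fstv qti nwa psab tcst ojit peid wylc jmj hco omt uvdb
Hunk 7: at line 9 remove [jmj] add [ggtj,waz,wuhjs] -> 15 lines: nupi fstv qti nwa psab tcst ojit peid wylc ggtj waz wuhjs hco omt uvdb
Final line 2: fstv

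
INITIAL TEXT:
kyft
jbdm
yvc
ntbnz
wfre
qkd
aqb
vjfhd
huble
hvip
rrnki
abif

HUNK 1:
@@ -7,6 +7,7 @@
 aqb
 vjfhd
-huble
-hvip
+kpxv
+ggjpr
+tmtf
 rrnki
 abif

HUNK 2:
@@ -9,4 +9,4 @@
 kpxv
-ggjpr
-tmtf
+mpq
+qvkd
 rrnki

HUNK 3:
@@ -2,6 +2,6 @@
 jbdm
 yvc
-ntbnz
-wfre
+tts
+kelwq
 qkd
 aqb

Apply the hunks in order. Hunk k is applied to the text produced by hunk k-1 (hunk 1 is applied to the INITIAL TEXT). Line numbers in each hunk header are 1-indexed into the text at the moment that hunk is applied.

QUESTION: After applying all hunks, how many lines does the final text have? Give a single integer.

Answer: 13

Derivation:
Hunk 1: at line 7 remove [huble,hvip] add [kpxv,ggjpr,tmtf] -> 13 lines: kyft jbdm yvc ntbnz wfre qkd aqb vjfhd kpxv ggjpr tmtf rrnki abif
Hunk 2: at line 9 remove [ggjpr,tmtf] add [mpq,qvkd] -> 13 lines: kyft jbdm yvc ntbnz wfre qkd aqb vjfhd kpxv mpq qvkd rrnki abif
Hunk 3: at line 2 remove [ntbnz,wfre] add [tts,kelwq] -> 13 lines: kyft jbdm yvc tts kelwq qkd aqb vjfhd kpxv mpq qvkd rrnki abif
Final line count: 13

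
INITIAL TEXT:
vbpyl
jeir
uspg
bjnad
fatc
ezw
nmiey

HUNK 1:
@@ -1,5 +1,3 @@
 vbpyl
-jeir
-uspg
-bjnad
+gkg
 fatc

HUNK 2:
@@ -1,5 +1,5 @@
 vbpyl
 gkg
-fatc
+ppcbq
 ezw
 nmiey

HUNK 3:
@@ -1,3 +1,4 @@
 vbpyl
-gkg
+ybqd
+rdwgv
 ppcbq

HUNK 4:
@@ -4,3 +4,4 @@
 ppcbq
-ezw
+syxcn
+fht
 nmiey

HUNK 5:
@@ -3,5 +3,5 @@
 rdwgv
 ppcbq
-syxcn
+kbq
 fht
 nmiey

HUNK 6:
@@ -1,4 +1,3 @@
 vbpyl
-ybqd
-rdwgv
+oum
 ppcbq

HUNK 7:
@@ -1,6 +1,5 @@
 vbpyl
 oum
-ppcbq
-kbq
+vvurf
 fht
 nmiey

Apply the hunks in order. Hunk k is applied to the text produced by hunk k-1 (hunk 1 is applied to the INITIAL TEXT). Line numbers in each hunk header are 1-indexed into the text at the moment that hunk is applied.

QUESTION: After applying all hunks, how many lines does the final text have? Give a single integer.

Hunk 1: at line 1 remove [jeir,uspg,bjnad] add [gkg] -> 5 lines: vbpyl gkg fatc ezw nmiey
Hunk 2: at line 1 remove [fatc] add [ppcbq] -> 5 lines: vbpyl gkg ppcbq ezw nmiey
Hunk 3: at line 1 remove [gkg] add [ybqd,rdwgv] -> 6 lines: vbpyl ybqd rdwgv ppcbq ezw nmiey
Hunk 4: at line 4 remove [ezw] add [syxcn,fht] -> 7 lines: vbpyl ybqd rdwgv ppcbq syxcn fht nmiey
Hunk 5: at line 3 remove [syxcn] add [kbq] -> 7 lines: vbpyl ybqd rdwgv ppcbq kbq fht nmiey
Hunk 6: at line 1 remove [ybqd,rdwgv] add [oum] -> 6 lines: vbpyl oum ppcbq kbq fht nmiey
Hunk 7: at line 1 remove [ppcbq,kbq] add [vvurf] -> 5 lines: vbpyl oum vvurf fht nmiey
Final line count: 5

Answer: 5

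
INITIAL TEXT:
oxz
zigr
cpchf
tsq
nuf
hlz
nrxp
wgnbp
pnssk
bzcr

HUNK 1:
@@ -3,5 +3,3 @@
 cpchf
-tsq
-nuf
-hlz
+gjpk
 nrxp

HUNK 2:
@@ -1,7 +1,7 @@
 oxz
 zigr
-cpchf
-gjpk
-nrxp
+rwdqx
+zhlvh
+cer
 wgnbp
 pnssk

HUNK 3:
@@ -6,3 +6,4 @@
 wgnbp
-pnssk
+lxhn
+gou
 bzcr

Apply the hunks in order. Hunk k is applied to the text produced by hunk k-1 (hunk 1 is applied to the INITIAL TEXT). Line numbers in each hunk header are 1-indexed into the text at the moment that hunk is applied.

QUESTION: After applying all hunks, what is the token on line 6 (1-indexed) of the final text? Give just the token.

Hunk 1: at line 3 remove [tsq,nuf,hlz] add [gjpk] -> 8 lines: oxz zigr cpchf gjpk nrxp wgnbp pnssk bzcr
Hunk 2: at line 1 remove [cpchf,gjpk,nrxp] add [rwdqx,zhlvh,cer] -> 8 lines: oxz zigr rwdqx zhlvh cer wgnbp pnssk bzcr
Hunk 3: at line 6 remove [pnssk] add [lxhn,gou] -> 9 lines: oxz zigr rwdqx zhlvh cer wgnbp lxhn gou bzcr
Final line 6: wgnbp

Answer: wgnbp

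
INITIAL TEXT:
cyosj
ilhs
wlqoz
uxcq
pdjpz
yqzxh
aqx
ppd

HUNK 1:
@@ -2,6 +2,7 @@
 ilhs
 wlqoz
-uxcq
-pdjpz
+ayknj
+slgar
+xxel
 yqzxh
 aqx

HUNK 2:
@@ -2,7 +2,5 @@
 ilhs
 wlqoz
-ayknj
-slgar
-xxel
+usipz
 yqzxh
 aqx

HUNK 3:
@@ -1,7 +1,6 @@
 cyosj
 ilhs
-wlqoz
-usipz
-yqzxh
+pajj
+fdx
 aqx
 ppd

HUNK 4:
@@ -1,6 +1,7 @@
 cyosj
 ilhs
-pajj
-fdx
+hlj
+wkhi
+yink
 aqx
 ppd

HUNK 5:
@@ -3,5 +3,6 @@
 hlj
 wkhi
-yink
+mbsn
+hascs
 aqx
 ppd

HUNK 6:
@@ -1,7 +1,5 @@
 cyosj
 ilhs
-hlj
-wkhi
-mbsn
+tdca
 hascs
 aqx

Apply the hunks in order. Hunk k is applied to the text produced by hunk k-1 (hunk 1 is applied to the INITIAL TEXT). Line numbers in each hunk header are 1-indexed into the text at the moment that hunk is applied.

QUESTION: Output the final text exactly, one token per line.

Hunk 1: at line 2 remove [uxcq,pdjpz] add [ayknj,slgar,xxel] -> 9 lines: cyosj ilhs wlqoz ayknj slgar xxel yqzxh aqx ppd
Hunk 2: at line 2 remove [ayknj,slgar,xxel] add [usipz] -> 7 lines: cyosj ilhs wlqoz usipz yqzxh aqx ppd
Hunk 3: at line 1 remove [wlqoz,usipz,yqzxh] add [pajj,fdx] -> 6 lines: cyosj ilhs pajj fdx aqx ppd
Hunk 4: at line 1 remove [pajj,fdx] add [hlj,wkhi,yink] -> 7 lines: cyosj ilhs hlj wkhi yink aqx ppd
Hunk 5: at line 3 remove [yink] add [mbsn,hascs] -> 8 lines: cyosj ilhs hlj wkhi mbsn hascs aqx ppd
Hunk 6: at line 1 remove [hlj,wkhi,mbsn] add [tdca] -> 6 lines: cyosj ilhs tdca hascs aqx ppd

Answer: cyosj
ilhs
tdca
hascs
aqx
ppd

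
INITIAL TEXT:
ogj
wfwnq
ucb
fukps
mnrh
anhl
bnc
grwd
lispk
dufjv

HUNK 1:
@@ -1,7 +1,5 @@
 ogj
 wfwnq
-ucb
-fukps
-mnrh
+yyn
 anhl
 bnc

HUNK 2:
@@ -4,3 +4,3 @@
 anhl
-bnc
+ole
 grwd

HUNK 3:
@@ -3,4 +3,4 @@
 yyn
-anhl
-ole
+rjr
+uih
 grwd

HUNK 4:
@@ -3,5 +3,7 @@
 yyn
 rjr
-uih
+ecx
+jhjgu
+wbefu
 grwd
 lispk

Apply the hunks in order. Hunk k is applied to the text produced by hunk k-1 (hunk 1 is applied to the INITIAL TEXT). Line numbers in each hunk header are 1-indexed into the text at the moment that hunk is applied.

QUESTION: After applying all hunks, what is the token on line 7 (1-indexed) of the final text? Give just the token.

Hunk 1: at line 1 remove [ucb,fukps,mnrh] add [yyn] -> 8 lines: ogj wfwnq yyn anhl bnc grwd lispk dufjv
Hunk 2: at line 4 remove [bnc] add [ole] -> 8 lines: ogj wfwnq yyn anhl ole grwd lispk dufjv
Hunk 3: at line 3 remove [anhl,ole] add [rjr,uih] -> 8 lines: ogj wfwnq yyn rjr uih grwd lispk dufjv
Hunk 4: at line 3 remove [uih] add [ecx,jhjgu,wbefu] -> 10 lines: ogj wfwnq yyn rjr ecx jhjgu wbefu grwd lispk dufjv
Final line 7: wbefu

Answer: wbefu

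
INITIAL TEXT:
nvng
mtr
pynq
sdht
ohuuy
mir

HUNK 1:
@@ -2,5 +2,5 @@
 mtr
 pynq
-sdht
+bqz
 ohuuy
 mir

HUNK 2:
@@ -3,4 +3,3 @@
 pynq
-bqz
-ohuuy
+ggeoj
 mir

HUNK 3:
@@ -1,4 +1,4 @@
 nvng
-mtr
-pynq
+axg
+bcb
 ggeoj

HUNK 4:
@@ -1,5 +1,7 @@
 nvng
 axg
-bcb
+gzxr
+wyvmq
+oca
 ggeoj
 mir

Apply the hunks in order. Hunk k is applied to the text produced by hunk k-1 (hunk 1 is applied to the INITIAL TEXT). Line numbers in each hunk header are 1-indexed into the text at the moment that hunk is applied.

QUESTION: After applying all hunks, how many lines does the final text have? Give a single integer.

Hunk 1: at line 2 remove [sdht] add [bqz] -> 6 lines: nvng mtr pynq bqz ohuuy mir
Hunk 2: at line 3 remove [bqz,ohuuy] add [ggeoj] -> 5 lines: nvng mtr pynq ggeoj mir
Hunk 3: at line 1 remove [mtr,pynq] add [axg,bcb] -> 5 lines: nvng axg bcb ggeoj mir
Hunk 4: at line 1 remove [bcb] add [gzxr,wyvmq,oca] -> 7 lines: nvng axg gzxr wyvmq oca ggeoj mir
Final line count: 7

Answer: 7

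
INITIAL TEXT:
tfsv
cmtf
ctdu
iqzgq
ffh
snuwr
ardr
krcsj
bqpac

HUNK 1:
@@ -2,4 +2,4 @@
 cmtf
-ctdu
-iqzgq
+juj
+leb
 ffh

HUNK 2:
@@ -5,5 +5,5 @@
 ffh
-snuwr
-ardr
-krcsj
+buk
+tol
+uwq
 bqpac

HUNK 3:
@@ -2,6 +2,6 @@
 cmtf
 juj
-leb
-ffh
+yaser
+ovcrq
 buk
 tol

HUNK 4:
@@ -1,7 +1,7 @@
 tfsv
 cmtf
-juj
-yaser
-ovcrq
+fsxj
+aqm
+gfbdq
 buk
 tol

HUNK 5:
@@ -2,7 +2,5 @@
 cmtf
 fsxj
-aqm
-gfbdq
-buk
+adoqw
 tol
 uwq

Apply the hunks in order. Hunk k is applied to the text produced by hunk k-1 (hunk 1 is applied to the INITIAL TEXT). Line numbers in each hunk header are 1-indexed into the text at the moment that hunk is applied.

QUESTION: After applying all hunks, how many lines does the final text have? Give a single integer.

Hunk 1: at line 2 remove [ctdu,iqzgq] add [juj,leb] -> 9 lines: tfsv cmtf juj leb ffh snuwr ardr krcsj bqpac
Hunk 2: at line 5 remove [snuwr,ardr,krcsj] add [buk,tol,uwq] -> 9 lines: tfsv cmtf juj leb ffh buk tol uwq bqpac
Hunk 3: at line 2 remove [leb,ffh] add [yaser,ovcrq] -> 9 lines: tfsv cmtf juj yaser ovcrq buk tol uwq bqpac
Hunk 4: at line 1 remove [juj,yaser,ovcrq] add [fsxj,aqm,gfbdq] -> 9 lines: tfsv cmtf fsxj aqm gfbdq buk tol uwq bqpac
Hunk 5: at line 2 remove [aqm,gfbdq,buk] add [adoqw] -> 7 lines: tfsv cmtf fsxj adoqw tol uwq bqpac
Final line count: 7

Answer: 7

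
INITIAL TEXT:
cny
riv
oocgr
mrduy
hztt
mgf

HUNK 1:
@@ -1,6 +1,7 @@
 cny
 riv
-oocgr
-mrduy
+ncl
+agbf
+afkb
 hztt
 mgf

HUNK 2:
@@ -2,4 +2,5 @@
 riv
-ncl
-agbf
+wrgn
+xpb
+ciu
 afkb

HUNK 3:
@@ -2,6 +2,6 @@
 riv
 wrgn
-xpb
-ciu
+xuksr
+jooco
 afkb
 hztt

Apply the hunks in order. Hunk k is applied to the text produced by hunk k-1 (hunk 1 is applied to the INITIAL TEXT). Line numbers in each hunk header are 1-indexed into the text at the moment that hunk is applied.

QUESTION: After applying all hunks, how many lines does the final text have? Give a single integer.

Hunk 1: at line 1 remove [oocgr,mrduy] add [ncl,agbf,afkb] -> 7 lines: cny riv ncl agbf afkb hztt mgf
Hunk 2: at line 2 remove [ncl,agbf] add [wrgn,xpb,ciu] -> 8 lines: cny riv wrgn xpb ciu afkb hztt mgf
Hunk 3: at line 2 remove [xpb,ciu] add [xuksr,jooco] -> 8 lines: cny riv wrgn xuksr jooco afkb hztt mgf
Final line count: 8

Answer: 8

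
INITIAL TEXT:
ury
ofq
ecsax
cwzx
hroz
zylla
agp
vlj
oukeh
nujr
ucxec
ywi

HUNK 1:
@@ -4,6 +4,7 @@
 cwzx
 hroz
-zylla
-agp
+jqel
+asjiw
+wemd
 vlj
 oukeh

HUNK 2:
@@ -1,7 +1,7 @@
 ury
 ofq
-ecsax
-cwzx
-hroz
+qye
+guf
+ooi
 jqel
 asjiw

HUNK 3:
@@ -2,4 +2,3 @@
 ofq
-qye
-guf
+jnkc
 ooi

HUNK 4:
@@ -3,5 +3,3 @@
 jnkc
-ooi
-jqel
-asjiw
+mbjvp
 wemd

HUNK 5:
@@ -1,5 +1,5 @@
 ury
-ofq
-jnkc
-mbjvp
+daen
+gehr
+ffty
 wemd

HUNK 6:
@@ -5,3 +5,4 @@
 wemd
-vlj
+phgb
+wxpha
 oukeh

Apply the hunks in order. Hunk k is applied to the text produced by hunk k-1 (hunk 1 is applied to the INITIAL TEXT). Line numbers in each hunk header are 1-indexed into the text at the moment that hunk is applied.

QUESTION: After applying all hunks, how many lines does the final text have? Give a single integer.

Hunk 1: at line 4 remove [zylla,agp] add [jqel,asjiw,wemd] -> 13 lines: ury ofq ecsax cwzx hroz jqel asjiw wemd vlj oukeh nujr ucxec ywi
Hunk 2: at line 1 remove [ecsax,cwzx,hroz] add [qye,guf,ooi] -> 13 lines: ury ofq qye guf ooi jqel asjiw wemd vlj oukeh nujr ucxec ywi
Hunk 3: at line 2 remove [qye,guf] add [jnkc] -> 12 lines: ury ofq jnkc ooi jqel asjiw wemd vlj oukeh nujr ucxec ywi
Hunk 4: at line 3 remove [ooi,jqel,asjiw] add [mbjvp] -> 10 lines: ury ofq jnkc mbjvp wemd vlj oukeh nujr ucxec ywi
Hunk 5: at line 1 remove [ofq,jnkc,mbjvp] add [daen,gehr,ffty] -> 10 lines: ury daen gehr ffty wemd vlj oukeh nujr ucxec ywi
Hunk 6: at line 5 remove [vlj] add [phgb,wxpha] -> 11 lines: ury daen gehr ffty wemd phgb wxpha oukeh nujr ucxec ywi
Final line count: 11

Answer: 11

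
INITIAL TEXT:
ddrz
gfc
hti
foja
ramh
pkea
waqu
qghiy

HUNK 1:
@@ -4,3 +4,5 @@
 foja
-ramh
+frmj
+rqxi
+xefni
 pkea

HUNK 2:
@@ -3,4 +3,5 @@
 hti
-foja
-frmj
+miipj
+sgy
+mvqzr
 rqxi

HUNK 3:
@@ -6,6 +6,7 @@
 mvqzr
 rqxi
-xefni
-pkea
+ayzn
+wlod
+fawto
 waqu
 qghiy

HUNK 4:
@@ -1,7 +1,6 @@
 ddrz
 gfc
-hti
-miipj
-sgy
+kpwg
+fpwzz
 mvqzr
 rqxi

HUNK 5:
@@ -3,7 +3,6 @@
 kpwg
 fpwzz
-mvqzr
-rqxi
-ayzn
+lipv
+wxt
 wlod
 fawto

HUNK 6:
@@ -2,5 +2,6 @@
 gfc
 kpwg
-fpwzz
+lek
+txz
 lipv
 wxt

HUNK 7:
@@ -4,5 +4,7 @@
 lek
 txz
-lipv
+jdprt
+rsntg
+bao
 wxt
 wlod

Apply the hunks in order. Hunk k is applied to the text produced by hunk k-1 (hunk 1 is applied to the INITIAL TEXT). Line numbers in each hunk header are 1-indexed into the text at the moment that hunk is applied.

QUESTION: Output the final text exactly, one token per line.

Hunk 1: at line 4 remove [ramh] add [frmj,rqxi,xefni] -> 10 lines: ddrz gfc hti foja frmj rqxi xefni pkea waqu qghiy
Hunk 2: at line 3 remove [foja,frmj] add [miipj,sgy,mvqzr] -> 11 lines: ddrz gfc hti miipj sgy mvqzr rqxi xefni pkea waqu qghiy
Hunk 3: at line 6 remove [xefni,pkea] add [ayzn,wlod,fawto] -> 12 lines: ddrz gfc hti miipj sgy mvqzr rqxi ayzn wlod fawto waqu qghiy
Hunk 4: at line 1 remove [hti,miipj,sgy] add [kpwg,fpwzz] -> 11 lines: ddrz gfc kpwg fpwzz mvqzr rqxi ayzn wlod fawto waqu qghiy
Hunk 5: at line 3 remove [mvqzr,rqxi,ayzn] add [lipv,wxt] -> 10 lines: ddrz gfc kpwg fpwzz lipv wxt wlod fawto waqu qghiy
Hunk 6: at line 2 remove [fpwzz] add [lek,txz] -> 11 lines: ddrz gfc kpwg lek txz lipv wxt wlod fawto waqu qghiy
Hunk 7: at line 4 remove [lipv] add [jdprt,rsntg,bao] -> 13 lines: ddrz gfc kpwg lek txz jdprt rsntg bao wxt wlod fawto waqu qghiy

Answer: ddrz
gfc
kpwg
lek
txz
jdprt
rsntg
bao
wxt
wlod
fawto
waqu
qghiy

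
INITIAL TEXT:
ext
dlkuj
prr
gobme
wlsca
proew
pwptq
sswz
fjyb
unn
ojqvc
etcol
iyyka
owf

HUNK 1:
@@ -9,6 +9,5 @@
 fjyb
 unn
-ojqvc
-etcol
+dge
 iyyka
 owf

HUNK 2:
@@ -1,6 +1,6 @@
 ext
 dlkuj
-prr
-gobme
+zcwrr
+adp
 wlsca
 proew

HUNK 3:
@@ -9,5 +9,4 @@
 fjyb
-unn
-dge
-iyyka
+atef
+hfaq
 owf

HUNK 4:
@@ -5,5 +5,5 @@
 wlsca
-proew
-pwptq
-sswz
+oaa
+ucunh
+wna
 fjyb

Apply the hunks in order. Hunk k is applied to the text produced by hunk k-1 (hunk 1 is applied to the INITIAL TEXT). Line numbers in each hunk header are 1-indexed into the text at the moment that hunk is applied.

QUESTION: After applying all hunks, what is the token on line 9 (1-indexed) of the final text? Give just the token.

Hunk 1: at line 9 remove [ojqvc,etcol] add [dge] -> 13 lines: ext dlkuj prr gobme wlsca proew pwptq sswz fjyb unn dge iyyka owf
Hunk 2: at line 1 remove [prr,gobme] add [zcwrr,adp] -> 13 lines: ext dlkuj zcwrr adp wlsca proew pwptq sswz fjyb unn dge iyyka owf
Hunk 3: at line 9 remove [unn,dge,iyyka] add [atef,hfaq] -> 12 lines: ext dlkuj zcwrr adp wlsca proew pwptq sswz fjyb atef hfaq owf
Hunk 4: at line 5 remove [proew,pwptq,sswz] add [oaa,ucunh,wna] -> 12 lines: ext dlkuj zcwrr adp wlsca oaa ucunh wna fjyb atef hfaq owf
Final line 9: fjyb

Answer: fjyb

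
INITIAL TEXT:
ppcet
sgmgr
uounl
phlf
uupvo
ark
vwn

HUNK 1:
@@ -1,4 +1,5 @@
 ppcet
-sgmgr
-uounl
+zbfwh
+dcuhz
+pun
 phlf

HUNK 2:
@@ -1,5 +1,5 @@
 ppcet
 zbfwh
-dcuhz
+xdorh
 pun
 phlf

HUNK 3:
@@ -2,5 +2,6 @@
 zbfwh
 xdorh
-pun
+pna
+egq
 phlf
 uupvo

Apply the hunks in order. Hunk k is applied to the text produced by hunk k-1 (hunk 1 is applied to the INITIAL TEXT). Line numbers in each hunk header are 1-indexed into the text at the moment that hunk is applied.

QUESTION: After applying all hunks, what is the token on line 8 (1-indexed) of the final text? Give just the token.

Answer: ark

Derivation:
Hunk 1: at line 1 remove [sgmgr,uounl] add [zbfwh,dcuhz,pun] -> 8 lines: ppcet zbfwh dcuhz pun phlf uupvo ark vwn
Hunk 2: at line 1 remove [dcuhz] add [xdorh] -> 8 lines: ppcet zbfwh xdorh pun phlf uupvo ark vwn
Hunk 3: at line 2 remove [pun] add [pna,egq] -> 9 lines: ppcet zbfwh xdorh pna egq phlf uupvo ark vwn
Final line 8: ark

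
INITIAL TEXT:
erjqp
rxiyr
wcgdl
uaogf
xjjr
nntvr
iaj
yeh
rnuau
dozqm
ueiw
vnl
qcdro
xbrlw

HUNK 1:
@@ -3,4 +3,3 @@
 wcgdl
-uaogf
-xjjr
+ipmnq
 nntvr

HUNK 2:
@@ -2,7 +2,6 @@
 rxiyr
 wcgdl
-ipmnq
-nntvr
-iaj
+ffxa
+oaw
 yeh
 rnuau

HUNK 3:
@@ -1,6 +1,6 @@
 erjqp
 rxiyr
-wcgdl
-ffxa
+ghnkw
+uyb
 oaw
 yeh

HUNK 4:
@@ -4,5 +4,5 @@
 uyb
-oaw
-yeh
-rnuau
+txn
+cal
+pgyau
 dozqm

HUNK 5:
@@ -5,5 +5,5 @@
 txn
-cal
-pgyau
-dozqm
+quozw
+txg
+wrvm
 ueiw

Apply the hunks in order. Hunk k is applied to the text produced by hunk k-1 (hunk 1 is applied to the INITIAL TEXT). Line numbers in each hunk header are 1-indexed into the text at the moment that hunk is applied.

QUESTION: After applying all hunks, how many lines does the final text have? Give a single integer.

Hunk 1: at line 3 remove [uaogf,xjjr] add [ipmnq] -> 13 lines: erjqp rxiyr wcgdl ipmnq nntvr iaj yeh rnuau dozqm ueiw vnl qcdro xbrlw
Hunk 2: at line 2 remove [ipmnq,nntvr,iaj] add [ffxa,oaw] -> 12 lines: erjqp rxiyr wcgdl ffxa oaw yeh rnuau dozqm ueiw vnl qcdro xbrlw
Hunk 3: at line 1 remove [wcgdl,ffxa] add [ghnkw,uyb] -> 12 lines: erjqp rxiyr ghnkw uyb oaw yeh rnuau dozqm ueiw vnl qcdro xbrlw
Hunk 4: at line 4 remove [oaw,yeh,rnuau] add [txn,cal,pgyau] -> 12 lines: erjqp rxiyr ghnkw uyb txn cal pgyau dozqm ueiw vnl qcdro xbrlw
Hunk 5: at line 5 remove [cal,pgyau,dozqm] add [quozw,txg,wrvm] -> 12 lines: erjqp rxiyr ghnkw uyb txn quozw txg wrvm ueiw vnl qcdro xbrlw
Final line count: 12

Answer: 12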